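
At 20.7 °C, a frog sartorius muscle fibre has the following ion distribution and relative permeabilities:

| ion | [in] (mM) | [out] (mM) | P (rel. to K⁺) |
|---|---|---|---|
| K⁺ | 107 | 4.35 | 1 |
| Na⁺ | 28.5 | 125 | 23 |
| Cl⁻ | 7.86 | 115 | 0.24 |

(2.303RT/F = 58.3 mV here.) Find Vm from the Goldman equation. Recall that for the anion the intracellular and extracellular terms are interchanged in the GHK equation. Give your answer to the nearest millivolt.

33 mV

Vm = 58.3 · log₁₀[(Σ P·[cation]ₒ + Σ P·[anion]ᵢ) / (Σ P·[cation]ᵢ + Σ P·[anion]ₒ)]
Numerator = 1×4.35 + 23×125 + 0.24×7.86 = 2881
Denominator = 1×107 + 23×28.5 + 0.24×115 = 790.1
Vm = 58.3 · log₁₀(3.6467) = 58.3 × (0.5619) = 32.76 mV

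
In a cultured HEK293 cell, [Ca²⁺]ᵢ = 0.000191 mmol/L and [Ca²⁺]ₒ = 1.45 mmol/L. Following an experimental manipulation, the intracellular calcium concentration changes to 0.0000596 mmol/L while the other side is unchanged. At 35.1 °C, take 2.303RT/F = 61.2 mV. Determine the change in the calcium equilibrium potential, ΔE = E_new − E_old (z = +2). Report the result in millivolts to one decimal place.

15.5 mV

E_old = (61.2/2)·log₁₀(1.45/0.000191) = 118.74 mV
E_new = (61.2/2)·log₁₀(1.45/0.0000596) = 134.22 mV
ΔE = 134.22 − (118.74) = 15.48 mV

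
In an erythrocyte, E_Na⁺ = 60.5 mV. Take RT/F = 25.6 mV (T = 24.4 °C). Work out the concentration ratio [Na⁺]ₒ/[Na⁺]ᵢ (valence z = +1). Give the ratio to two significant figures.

11

ln([out]/[in]) = E·z/(25.6) = 60.5 × 1 / 25.6 = 2.3633
[out]/[in] = e^(2.3633) = 10.63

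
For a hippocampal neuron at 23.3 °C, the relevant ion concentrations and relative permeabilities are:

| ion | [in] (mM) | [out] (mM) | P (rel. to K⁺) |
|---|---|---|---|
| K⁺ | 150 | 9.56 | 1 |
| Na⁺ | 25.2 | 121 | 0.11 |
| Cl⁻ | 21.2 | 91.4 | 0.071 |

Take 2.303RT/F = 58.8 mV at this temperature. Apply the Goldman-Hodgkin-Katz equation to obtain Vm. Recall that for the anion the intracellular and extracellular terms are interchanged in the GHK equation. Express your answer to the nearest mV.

-48 mV

Vm = 58.8 · log₁₀[(Σ P·[cation]ₒ + Σ P·[anion]ᵢ) / (Σ P·[cation]ᵢ + Σ P·[anion]ₒ)]
Numerator = 1×9.56 + 0.11×121 + 0.071×21.2 = 24.38
Denominator = 1×150 + 0.11×25.2 + 0.071×91.4 = 159.3
Vm = 58.8 · log₁₀(0.15305) = 58.8 × (-0.8152) = -47.93 mV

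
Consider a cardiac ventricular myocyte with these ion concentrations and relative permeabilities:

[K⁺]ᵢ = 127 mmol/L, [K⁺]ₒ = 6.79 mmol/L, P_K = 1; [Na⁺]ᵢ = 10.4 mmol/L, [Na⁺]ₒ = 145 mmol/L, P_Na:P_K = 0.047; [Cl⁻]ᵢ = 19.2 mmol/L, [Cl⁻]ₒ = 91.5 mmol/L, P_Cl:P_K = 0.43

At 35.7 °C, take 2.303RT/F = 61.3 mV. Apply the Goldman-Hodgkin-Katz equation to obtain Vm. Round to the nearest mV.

Vm = 61.3 · log₁₀[(Σ P·[cation]ₒ + Σ P·[anion]ᵢ) / (Σ P·[cation]ᵢ + Σ P·[anion]ₒ)]
Numerator = 1×6.79 + 0.047×145 + 0.43×19.2 = 21.86
Denominator = 1×127 + 0.047×10.4 + 0.43×91.5 = 166.8
Vm = 61.3 · log₁₀(0.13103) = 61.3 × (-0.8826) = -54.10 mV

-54 mV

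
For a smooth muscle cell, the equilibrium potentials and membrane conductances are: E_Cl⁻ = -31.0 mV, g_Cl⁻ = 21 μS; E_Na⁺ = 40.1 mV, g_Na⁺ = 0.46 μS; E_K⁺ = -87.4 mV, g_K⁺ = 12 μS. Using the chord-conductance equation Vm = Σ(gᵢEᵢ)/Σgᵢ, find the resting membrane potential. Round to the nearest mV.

-50 mV

Σ gᵢEᵢ = 21·(-31.0) + 0.46·(40.1) + 12·(-87.4) = -1681.35
Σ gᵢ = 21 + 0.46 + 12 = 33.46
Vm = -1681.35 / 33.46 = -50.25 mV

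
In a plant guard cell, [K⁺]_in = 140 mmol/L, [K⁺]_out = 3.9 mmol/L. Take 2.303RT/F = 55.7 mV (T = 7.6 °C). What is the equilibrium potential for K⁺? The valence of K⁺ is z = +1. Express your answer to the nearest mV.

-87 mV

E = (55.7/z) · log₁₀([K⁺]_out/[K⁺]_in) with z = +1.
= (55.7/1) · log₁₀(3.9/140) = 55.70 · log₁₀(0.02786)
= 55.70 · (-1.5551) = -86.62 mV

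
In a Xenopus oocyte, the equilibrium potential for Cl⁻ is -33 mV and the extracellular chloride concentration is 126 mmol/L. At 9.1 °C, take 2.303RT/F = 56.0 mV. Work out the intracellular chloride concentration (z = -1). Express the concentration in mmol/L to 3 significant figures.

Nernst: E = (56.0/-1) · log₁₀([out]/[in]), so log₁₀([out]/[in]) = -33.0 × -1 / 56.0 = 0.5893.
[out]/[in] = 10^(0.5893) = 3.884.
[in] = 126 / 3.884 = 32.44 mmol/L.

32.4 mmol/L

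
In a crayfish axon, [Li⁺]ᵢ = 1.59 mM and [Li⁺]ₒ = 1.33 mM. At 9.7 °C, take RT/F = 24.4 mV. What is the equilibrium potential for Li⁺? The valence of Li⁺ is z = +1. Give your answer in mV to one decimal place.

-4.4 mV

E = (24.4/z) · ln([Li⁺]_out/[Li⁺]_in) with z = +1.
= (24.4/1) · ln(1.33/1.59) = 24.40 · ln(0.8365)
= 24.40 · (-0.1786) = -4.36 mV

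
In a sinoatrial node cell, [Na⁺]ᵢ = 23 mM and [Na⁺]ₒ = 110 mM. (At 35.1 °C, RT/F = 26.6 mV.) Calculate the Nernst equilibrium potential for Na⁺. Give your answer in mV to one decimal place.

E = (26.6/z) · ln([Na⁺]_out/[Na⁺]_in) with z = +1.
= (26.6/1) · ln(110/23) = 26.60 · ln(4.783)
= 26.60 · (1.5650) = 41.63 mV

41.6 mV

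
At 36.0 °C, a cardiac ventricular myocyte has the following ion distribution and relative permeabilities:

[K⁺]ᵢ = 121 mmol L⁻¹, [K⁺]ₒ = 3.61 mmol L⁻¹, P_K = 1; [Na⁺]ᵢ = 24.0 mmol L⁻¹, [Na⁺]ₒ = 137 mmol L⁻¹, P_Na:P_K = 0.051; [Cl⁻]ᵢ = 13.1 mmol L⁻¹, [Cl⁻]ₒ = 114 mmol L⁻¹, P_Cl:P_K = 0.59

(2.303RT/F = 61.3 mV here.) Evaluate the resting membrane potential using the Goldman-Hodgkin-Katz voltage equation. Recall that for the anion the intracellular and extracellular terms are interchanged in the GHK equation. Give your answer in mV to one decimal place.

-62.2 mV

Vm = 61.3 · log₁₀[(Σ P·[cation]ₒ + Σ P·[anion]ᵢ) / (Σ P·[cation]ᵢ + Σ P·[anion]ₒ)]
Numerator = 1×3.61 + 0.051×137 + 0.59×13.1 = 18.33
Denominator = 1×121 + 0.051×24.0 + 0.59×114 = 189.5
Vm = 61.3 · log₁₀(0.096715) = 61.3 × (-1.0145) = -62.19 mV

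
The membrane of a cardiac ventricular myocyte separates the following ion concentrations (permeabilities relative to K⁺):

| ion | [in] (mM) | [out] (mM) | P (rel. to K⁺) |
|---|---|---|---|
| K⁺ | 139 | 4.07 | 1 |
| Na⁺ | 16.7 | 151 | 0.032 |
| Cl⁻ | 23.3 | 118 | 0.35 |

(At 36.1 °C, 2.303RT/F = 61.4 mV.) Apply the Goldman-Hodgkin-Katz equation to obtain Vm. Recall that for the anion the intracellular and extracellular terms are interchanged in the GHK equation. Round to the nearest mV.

-63 mV

Vm = 61.4 · log₁₀[(Σ P·[cation]ₒ + Σ P·[anion]ᵢ) / (Σ P·[cation]ᵢ + Σ P·[anion]ₒ)]
Numerator = 1×4.07 + 0.032×151 + 0.35×23.3 = 17.06
Denominator = 1×139 + 0.032×16.7 + 0.35×118 = 180.8
Vm = 61.4 · log₁₀(0.094324) = 61.4 × (-1.0254) = -62.96 mV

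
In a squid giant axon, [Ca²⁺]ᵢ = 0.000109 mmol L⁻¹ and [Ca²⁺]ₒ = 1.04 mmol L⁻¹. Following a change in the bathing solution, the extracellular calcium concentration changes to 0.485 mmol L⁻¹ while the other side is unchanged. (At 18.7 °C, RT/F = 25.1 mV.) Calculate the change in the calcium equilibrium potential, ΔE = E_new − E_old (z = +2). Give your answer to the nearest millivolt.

E_old = (25.1/2)·ln(1.04/0.000109) = 115.00 mV
E_new = (25.1/2)·ln(0.485/0.000109) = 105.43 mV
ΔE = 105.43 − (115.00) = -9.57 mV

-10 mV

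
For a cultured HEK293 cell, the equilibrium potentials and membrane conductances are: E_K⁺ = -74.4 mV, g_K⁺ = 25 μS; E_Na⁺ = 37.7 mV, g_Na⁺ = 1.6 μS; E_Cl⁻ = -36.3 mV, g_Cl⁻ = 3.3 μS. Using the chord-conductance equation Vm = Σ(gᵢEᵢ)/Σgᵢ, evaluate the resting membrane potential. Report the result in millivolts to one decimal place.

Σ gᵢEᵢ = 25·(-74.4) + 1.6·(37.7) + 3.3·(-36.3) = -1919.47
Σ gᵢ = 25 + 1.6 + 3.3 = 29.9
Vm = -1919.47 / 29.9 = -64.20 mV

-64.2 mV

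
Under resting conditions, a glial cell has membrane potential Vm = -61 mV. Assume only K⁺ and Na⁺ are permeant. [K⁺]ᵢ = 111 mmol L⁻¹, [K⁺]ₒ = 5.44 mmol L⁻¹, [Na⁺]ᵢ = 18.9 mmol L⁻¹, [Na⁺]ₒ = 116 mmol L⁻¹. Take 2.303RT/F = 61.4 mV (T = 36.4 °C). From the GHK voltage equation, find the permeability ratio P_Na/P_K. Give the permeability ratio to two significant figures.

0.051

Let α = P_Na/P_K. GHK: Vm = 61.4·log₁₀[(Kₒ + α·Naₒ)/(Kᵢ + α·Naᵢ)].
10^(Vm/61.4) = 10^(-61.0/61.4) = 0.10151
So 0.10151·(Kᵢ + α·Naᵢ) = Kₒ + α·Naₒ → α = (0.10151·111.0 − 5.44) / (116.0 − 0.10151·18.9)
α = (11.27 − 5.44) / (116.0 − 1.919) = 5.828/114.1 = 0.05108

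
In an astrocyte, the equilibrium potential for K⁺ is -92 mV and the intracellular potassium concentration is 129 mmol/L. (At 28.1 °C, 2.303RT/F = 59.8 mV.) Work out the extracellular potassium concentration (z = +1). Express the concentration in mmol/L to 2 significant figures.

3.7 mmol/L

Nernst: E = (59.8/1) · log₁₀([out]/[in]), so log₁₀([out]/[in]) = -92.0 × 1 / 59.8 = -1.5385.
[out]/[in] = 10^(-1.5385) = 0.02894.
[out] = 0.02894 × 129 = 3.734 mmol/L.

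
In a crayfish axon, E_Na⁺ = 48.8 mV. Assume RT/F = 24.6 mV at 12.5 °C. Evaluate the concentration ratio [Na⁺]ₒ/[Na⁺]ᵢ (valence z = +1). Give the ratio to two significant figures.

7.3

ln([out]/[in]) = E·z/(24.6) = 48.8 × 1 / 24.6 = 1.9837
[out]/[in] = e^(1.9837) = 7.27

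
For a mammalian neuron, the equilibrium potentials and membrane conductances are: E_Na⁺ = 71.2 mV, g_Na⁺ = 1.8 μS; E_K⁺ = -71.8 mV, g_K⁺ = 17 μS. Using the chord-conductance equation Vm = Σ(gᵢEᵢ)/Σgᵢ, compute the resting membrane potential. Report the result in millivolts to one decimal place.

-58.1 mV

Σ gᵢEᵢ = 1.8·(71.2) + 17·(-71.8) = -1092.44
Σ gᵢ = 1.8 + 17 = 18.8
Vm = -1092.44 / 18.8 = -58.11 mV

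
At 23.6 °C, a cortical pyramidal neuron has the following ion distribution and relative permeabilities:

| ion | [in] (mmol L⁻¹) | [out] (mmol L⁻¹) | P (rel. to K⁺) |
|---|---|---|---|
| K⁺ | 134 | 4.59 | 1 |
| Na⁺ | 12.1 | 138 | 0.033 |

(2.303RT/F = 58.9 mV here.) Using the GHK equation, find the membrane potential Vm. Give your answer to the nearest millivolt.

-69 mV

Vm = 58.9 · log₁₀[(Σ P·[cation]ₒ + Σ P·[anion]ᵢ) / (Σ P·[cation]ᵢ + Σ P·[anion]ₒ)]
Numerator = 1×4.59 + 0.033×138 = 9.144
Denominator = 1×134 + 0.033×12.1 = 134.4
Vm = 58.9 · log₁₀(0.068036) = 58.9 × (-1.1673) = -68.75 mV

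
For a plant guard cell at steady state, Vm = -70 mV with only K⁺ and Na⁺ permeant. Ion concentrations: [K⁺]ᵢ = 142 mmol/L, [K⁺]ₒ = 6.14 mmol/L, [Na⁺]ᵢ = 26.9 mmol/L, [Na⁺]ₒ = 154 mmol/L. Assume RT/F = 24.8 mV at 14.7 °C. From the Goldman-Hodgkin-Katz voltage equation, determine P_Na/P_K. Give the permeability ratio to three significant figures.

0.0151

Let α = P_Na/P_K. GHK: Vm = 24.8·ln[(Kₒ + α·Naₒ)/(Kᵢ + α·Naᵢ)].
e^(Vm/24.8) = e^(-70.0/24.8) = 0.059452
So 0.059452·(Kᵢ + α·Naᵢ) = Kₒ + α·Naₒ → α = (0.059452·142.0 − 6.14) / (154.0 − 0.059452·26.9)
α = (8.442 − 6.14) / (154.0 − 1.599) = 2.302/152.4 = 0.01511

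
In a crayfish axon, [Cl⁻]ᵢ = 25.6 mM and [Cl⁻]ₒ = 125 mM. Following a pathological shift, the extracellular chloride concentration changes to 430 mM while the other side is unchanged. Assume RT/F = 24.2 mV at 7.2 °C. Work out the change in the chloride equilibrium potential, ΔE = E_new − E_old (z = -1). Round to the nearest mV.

E_old = (24.2/-1)·ln(125/25.6) = -38.37 mV
E_new = (24.2/-1)·ln(430/25.6) = -68.27 mV
ΔE = -68.27 − (-38.37) = -29.90 mV

-30 mV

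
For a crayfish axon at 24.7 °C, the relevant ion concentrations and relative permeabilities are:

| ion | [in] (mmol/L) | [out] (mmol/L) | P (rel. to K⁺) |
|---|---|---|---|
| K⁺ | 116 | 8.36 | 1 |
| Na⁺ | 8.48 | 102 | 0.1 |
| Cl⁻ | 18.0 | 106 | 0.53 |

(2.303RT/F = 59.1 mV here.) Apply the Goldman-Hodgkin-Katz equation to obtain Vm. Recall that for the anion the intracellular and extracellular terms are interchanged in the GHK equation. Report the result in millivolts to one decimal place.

-46.7 mV

Vm = 59.1 · log₁₀[(Σ P·[cation]ₒ + Σ P·[anion]ᵢ) / (Σ P·[cation]ᵢ + Σ P·[anion]ₒ)]
Numerator = 1×8.36 + 0.1×102 + 0.53×18.0 = 28.1
Denominator = 1×116 + 0.1×8.48 + 0.53×106 = 173
Vm = 59.1 · log₁₀(0.1624) = 59.1 × (-0.7894) = -46.65 mV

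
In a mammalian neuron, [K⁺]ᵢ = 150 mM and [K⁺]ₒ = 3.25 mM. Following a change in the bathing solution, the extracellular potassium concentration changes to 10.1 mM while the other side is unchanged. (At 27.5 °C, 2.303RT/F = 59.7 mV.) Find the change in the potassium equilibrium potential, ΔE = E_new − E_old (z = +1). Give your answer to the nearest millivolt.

E_old = (59.7/1)·log₁₀(3.25/150) = -99.35 mV
E_new = (59.7/1)·log₁₀(10.1/150) = -69.95 mV
ΔE = -69.95 − (-99.35) = 29.40 mV

29 mV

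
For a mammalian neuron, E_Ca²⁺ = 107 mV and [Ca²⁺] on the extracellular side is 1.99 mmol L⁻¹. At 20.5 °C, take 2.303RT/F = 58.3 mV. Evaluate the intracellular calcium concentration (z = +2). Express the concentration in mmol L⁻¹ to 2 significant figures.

Nernst: E = (58.3/2) · log₁₀([out]/[in]), so log₁₀([out]/[in]) = 107.0 × 2 / 58.3 = 3.6707.
[out]/[in] = 10^(3.6707) = 4685.
[in] = 1.99 / 4685 = 0.0004248 mmol L⁻¹.

0.00042 mmol L⁻¹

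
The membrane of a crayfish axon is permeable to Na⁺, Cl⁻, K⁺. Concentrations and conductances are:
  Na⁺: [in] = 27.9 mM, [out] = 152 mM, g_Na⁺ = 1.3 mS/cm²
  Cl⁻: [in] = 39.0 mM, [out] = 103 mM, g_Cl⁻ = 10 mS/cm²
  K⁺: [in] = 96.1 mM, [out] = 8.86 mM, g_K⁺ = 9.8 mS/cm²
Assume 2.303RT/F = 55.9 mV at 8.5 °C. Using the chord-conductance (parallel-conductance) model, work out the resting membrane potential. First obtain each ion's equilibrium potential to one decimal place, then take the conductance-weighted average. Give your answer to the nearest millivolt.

E_Na⁺ = (55.9/1)·log₁₀(152/27.9) = 41.2 mV
E_Cl⁻ = (55.9/-1)·log₁₀(103/39.0) = -23.6 mV
E_K⁺ = (55.9/1)·log₁₀(8.86/96.1) = -57.9 mV
Vm = (Σ gᵢEᵢ)/(Σ gᵢ) = (1.3·41.2 + 10·-23.6 + 9.8·-57.9) / (1.3 + 10 + 9.8)
= -749.86 / 21.1 = -35.54 mV

-36 mV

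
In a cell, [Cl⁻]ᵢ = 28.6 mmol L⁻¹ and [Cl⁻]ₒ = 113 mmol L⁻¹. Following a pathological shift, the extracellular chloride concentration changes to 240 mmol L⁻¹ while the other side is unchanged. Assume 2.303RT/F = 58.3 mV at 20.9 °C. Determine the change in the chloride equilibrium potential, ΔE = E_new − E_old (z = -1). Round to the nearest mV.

-19 mV

E_old = (58.3/-1)·log₁₀(113/28.6) = -34.79 mV
E_new = (58.3/-1)·log₁₀(240/28.6) = -53.86 mV
ΔE = -53.86 − (-34.79) = -19.07 mV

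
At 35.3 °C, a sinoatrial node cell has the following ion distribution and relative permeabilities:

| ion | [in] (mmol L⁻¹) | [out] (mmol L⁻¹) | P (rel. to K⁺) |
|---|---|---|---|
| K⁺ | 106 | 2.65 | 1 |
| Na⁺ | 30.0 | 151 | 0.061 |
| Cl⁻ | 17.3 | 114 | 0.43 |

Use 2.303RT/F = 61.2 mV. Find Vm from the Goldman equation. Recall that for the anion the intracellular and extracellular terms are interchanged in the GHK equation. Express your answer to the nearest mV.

Vm = 61.2 · log₁₀[(Σ P·[cation]ₒ + Σ P·[anion]ᵢ) / (Σ P·[cation]ᵢ + Σ P·[anion]ₒ)]
Numerator = 1×2.65 + 0.061×151 + 0.43×17.3 = 19.3
Denominator = 1×106 + 0.061×30.0 + 0.43×114 = 156.8
Vm = 61.2 · log₁₀(0.12305) = 61.2 × (-0.9099) = -55.69 mV

-56 mV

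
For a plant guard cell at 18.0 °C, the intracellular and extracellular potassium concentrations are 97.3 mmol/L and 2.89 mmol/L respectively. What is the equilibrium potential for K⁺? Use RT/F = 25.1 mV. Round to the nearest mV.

E = (25.1/z) · ln([K⁺]_out/[K⁺]_in) with z = +1.
= (25.1/1) · ln(2.89/97.3) = 25.10 · ln(0.0297)
= 25.10 · (-3.5165) = -88.27 mV

-88 mV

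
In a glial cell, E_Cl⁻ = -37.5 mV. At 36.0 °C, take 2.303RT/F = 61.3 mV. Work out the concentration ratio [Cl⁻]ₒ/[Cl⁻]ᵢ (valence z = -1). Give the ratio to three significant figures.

log₁₀([out]/[in]) = E·z/(61.3) = -37.5 × -1 / 61.3 = 0.6117
[out]/[in] = 10^(0.6117) = 4.09

4.09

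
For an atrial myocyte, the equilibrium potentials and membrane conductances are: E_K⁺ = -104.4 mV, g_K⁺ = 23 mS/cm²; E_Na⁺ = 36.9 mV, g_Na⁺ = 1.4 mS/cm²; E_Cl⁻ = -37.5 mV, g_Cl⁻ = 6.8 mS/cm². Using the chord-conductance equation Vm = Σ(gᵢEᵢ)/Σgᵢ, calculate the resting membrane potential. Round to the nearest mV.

-83 mV

Σ gᵢEᵢ = 23·(-104.4) + 1.4·(36.9) + 6.8·(-37.5) = -2604.54
Σ gᵢ = 23 + 1.4 + 6.8 = 31.2
Vm = -2604.54 / 31.2 = -83.48 mV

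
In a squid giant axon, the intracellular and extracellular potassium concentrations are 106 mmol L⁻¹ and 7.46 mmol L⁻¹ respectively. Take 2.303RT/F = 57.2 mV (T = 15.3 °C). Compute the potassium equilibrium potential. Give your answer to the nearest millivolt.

-66 mV

E = (57.2/z) · log₁₀([K⁺]_out/[K⁺]_in) with z = +1.
= (57.2/1) · log₁₀(7.46/106) = 57.20 · log₁₀(0.07038)
= 57.20 · (-1.1526) = -65.93 mV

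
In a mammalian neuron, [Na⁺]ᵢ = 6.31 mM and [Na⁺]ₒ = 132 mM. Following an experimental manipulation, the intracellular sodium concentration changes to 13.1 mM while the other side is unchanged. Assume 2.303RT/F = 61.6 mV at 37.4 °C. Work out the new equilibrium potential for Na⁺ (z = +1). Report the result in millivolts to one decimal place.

After the shift: [Na⁺]_out = 132, [Na⁺]_in = 13.1 mM.
E_new = (61.6/1)·log₁₀(132/13.1) = 61.60 · (1.0033) = 61.80 mV

61.8 mV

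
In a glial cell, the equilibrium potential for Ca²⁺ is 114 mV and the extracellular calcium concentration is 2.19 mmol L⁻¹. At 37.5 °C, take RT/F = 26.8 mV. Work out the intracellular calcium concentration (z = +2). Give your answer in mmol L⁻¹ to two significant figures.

Nernst: E = (26.8/2) · ln([out]/[in]), so ln([out]/[in]) = 114.0 × 2 / 26.8 = 8.5075.
[out]/[in] = e^(8.5075) = 4952.
[in] = 2.19 / 4952 = 0.0004423 mmol L⁻¹.

0.00044 mmol L⁻¹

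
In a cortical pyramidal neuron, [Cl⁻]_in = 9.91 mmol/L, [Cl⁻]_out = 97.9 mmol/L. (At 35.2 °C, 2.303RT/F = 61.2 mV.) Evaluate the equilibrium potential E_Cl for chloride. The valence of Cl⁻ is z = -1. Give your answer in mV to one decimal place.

-60.9 mV

E = (61.2/z) · log₁₀([Cl⁻]_out/[Cl⁻]_in) with z = -1.
For an anion, dividing by z = -1 reverses the sign.
= (61.2/-1) · log₁₀(97.9/9.91) = -61.20 · log₁₀(9.879)
= -61.20 · (0.9947) = -60.88 mV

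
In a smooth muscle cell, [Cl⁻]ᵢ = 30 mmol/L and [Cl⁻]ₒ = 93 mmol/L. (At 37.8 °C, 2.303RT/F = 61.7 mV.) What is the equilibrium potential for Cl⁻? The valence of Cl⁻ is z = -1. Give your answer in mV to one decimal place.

-30.3 mV

E = (61.7/z) · log₁₀([Cl⁻]_out/[Cl⁻]_in) with z = -1.
For an anion, dividing by z = -1 reverses the sign.
= (61.7/-1) · log₁₀(93/30) = -61.70 · log₁₀(3.1)
= -61.70 · (0.4914) = -30.32 mV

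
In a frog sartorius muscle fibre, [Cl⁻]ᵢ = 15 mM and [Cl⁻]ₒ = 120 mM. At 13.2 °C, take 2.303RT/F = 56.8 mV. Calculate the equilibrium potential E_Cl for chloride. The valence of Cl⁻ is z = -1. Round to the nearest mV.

E = (56.8/z) · log₁₀([Cl⁻]_out/[Cl⁻]_in) with z = -1.
For an anion, dividing by z = -1 reverses the sign.
= (56.8/-1) · log₁₀(120/15) = -56.80 · log₁₀(8)
= -56.80 · (0.9031) = -51.30 mV

-51 mV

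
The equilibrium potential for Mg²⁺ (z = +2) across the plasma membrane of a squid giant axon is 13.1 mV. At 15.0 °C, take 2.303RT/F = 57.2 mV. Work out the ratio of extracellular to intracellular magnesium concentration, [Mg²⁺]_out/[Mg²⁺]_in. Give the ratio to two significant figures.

log₁₀([out]/[in]) = E·z/(57.2) = 13.1 × 2 / 57.2 = 0.4580
[out]/[in] = 10^(0.4580) = 2.871

2.9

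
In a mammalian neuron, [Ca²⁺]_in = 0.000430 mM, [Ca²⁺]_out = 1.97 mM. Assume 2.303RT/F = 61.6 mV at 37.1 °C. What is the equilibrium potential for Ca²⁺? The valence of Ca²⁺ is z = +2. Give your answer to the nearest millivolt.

E = (61.6/z) · log₁₀([Ca²⁺]_out/[Ca²⁺]_in) with z = +2.
= (61.6/2) · log₁₀(1.97/0.000430) = 30.80 · log₁₀(4581)
= 30.80 · (3.6610) = 112.76 mV

113 mV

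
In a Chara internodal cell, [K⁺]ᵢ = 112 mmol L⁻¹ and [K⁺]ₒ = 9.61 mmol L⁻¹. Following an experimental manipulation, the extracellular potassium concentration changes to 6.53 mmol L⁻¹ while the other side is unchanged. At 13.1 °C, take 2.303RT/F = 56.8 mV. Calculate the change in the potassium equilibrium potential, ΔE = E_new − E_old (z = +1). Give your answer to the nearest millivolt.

E_old = (56.8/1)·log₁₀(9.61/112) = -60.58 mV
E_new = (56.8/1)·log₁₀(6.53/112) = -70.11 mV
ΔE = -70.11 − (-60.58) = -9.53 mV

-10 mV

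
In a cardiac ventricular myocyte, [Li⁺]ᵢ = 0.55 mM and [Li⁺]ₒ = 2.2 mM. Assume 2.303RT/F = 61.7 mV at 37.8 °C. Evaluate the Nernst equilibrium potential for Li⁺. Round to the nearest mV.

37 mV

E = (61.7/z) · log₁₀([Li⁺]_out/[Li⁺]_in) with z = +1.
= (61.7/1) · log₁₀(2.2/0.55) = 61.70 · log₁₀(4)
= 61.70 · (0.6021) = 37.15 mV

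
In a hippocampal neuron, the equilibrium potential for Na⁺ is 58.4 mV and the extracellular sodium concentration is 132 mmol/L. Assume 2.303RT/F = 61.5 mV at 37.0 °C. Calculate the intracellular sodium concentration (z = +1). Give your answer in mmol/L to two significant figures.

15 mmol/L

Nernst: E = (61.5/1) · log₁₀([out]/[in]), so log₁₀([out]/[in]) = 58.4 × 1 / 61.5 = 0.9496.
[out]/[in] = 10^(0.9496) = 8.904.
[in] = 132 / 8.904 = 14.82 mmol/L.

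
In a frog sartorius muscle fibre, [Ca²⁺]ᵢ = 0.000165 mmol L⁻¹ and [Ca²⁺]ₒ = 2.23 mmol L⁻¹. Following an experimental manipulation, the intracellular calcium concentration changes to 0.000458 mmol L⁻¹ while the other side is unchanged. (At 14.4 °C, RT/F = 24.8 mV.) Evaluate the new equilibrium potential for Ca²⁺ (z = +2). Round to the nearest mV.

105 mV

After the shift: [Ca²⁺]_out = 2.23, [Ca²⁺]_in = 0.000458 mmol L⁻¹.
E_new = (24.8/2)·ln(2.23/0.000458) = 12.40 · (8.4906) = 105.28 mV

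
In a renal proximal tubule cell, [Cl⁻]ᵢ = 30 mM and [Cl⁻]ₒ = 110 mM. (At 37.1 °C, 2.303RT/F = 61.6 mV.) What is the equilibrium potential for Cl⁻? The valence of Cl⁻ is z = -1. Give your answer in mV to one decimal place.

-34.8 mV

E = (61.6/z) · log₁₀([Cl⁻]_out/[Cl⁻]_in) with z = -1.
For an anion, dividing by z = -1 reverses the sign.
= (61.6/-1) · log₁₀(110/30) = -61.60 · log₁₀(3.667)
= -61.60 · (0.5643) = -34.76 mV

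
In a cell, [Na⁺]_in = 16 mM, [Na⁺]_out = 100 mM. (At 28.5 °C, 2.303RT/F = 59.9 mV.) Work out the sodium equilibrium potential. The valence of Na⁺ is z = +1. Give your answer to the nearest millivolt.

48 mV

E = (59.9/z) · log₁₀([Na⁺]_out/[Na⁺]_in) with z = +1.
= (59.9/1) · log₁₀(100/16) = 59.90 · log₁₀(6.25)
= 59.90 · (0.7959) = 47.67 mV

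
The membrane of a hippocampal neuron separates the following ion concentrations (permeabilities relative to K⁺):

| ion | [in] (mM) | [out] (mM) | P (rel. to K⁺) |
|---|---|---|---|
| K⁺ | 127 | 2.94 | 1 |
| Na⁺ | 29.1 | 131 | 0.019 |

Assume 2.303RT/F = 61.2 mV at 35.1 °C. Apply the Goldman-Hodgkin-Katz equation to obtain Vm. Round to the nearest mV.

-84 mV

Vm = 61.2 · log₁₀[(Σ P·[cation]ₒ + Σ P·[anion]ᵢ) / (Σ P·[cation]ᵢ + Σ P·[anion]ₒ)]
Numerator = 1×2.94 + 0.019×131 = 5.429
Denominator = 1×127 + 0.019×29.1 = 127.6
Vm = 61.2 · log₁₀(0.042563) = 61.2 × (-1.3710) = -83.90 mV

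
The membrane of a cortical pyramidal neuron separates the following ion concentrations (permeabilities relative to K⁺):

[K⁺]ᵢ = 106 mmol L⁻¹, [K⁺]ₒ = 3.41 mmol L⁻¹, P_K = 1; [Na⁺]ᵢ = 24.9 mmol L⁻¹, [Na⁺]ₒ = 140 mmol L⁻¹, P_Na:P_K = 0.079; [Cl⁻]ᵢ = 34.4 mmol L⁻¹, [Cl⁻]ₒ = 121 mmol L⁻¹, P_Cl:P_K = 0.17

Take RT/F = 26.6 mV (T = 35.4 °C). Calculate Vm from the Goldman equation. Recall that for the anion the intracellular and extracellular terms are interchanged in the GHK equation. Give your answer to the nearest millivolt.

-49 mV

Vm = 26.6 · ln[(Σ P·[cation]ₒ + Σ P·[anion]ᵢ) / (Σ P·[cation]ᵢ + Σ P·[anion]ₒ)]
Numerator = 1×3.41 + 0.079×140 + 0.17×34.4 = 20.32
Denominator = 1×106 + 0.079×24.9 + 0.17×121 = 128.5
Vm = 26.6 · ln(0.15807) = 26.6 × (-1.8447) = -49.07 mV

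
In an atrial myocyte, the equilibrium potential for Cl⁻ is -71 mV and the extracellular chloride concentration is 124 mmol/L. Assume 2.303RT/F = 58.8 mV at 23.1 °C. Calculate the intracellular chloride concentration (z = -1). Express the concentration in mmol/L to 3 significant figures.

Nernst: E = (58.8/-1) · log₁₀([out]/[in]), so log₁₀([out]/[in]) = -71.0 × -1 / 58.8 = 1.2075.
[out]/[in] = 10^(1.2075) = 16.12.
[in] = 124 / 16.12 = 7.69 mmol/L.

7.69 mmol/L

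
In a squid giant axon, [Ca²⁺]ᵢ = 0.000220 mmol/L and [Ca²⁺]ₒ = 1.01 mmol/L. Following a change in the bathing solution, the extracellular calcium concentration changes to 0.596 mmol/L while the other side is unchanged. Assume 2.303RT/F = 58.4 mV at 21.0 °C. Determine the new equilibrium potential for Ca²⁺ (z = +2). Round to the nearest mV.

After the shift: [Ca²⁺]_out = 0.596, [Ca²⁺]_in = 0.000220 mmol/L.
E_new = (58.4/2)·log₁₀(0.596/0.000220) = 29.20 · (3.4328) = 100.24 mV

100 mV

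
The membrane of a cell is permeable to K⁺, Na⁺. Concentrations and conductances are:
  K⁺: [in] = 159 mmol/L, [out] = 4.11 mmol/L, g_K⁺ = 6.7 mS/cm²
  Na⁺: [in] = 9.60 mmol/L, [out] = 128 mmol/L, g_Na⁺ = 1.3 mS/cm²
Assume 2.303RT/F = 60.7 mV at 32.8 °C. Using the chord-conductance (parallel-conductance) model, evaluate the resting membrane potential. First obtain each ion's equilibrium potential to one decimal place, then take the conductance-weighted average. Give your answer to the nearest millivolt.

-70 mV

E_K⁺ = (60.7/1)·log₁₀(4.11/159) = -96.4 mV
E_Na⁺ = (60.7/1)·log₁₀(128/9.60) = 68.3 mV
Vm = (Σ gᵢEᵢ)/(Σ gᵢ) = (6.7·-96.4 + 1.3·68.3) / (6.7 + 1.3)
= -557.09 / 8 = -69.64 mV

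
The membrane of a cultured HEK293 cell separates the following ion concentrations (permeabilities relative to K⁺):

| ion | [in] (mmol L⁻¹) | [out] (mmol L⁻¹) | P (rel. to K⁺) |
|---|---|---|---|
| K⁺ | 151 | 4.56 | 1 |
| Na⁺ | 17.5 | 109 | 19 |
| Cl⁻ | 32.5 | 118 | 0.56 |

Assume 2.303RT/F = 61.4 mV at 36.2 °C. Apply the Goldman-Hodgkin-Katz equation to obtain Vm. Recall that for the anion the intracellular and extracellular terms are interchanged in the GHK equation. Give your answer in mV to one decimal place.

Vm = 61.4 · log₁₀[(Σ P·[cation]ₒ + Σ P·[anion]ᵢ) / (Σ P·[cation]ᵢ + Σ P·[anion]ₒ)]
Numerator = 1×4.56 + 19×109 + 0.56×32.5 = 2094
Denominator = 1×151 + 19×17.5 + 0.56×118 = 549.6
Vm = 61.4 · log₁₀(3.8097) = 61.4 × (0.5809) = 35.67 mV

35.7 mV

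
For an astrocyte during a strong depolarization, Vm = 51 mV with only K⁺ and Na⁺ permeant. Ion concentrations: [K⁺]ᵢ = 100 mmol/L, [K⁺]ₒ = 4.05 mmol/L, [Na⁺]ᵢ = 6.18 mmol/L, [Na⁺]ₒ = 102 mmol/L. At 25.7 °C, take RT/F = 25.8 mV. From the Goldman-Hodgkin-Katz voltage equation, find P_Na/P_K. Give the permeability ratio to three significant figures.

Let α = P_Na/P_K. GHK: Vm = 25.8·ln[(Kₒ + α·Naₒ)/(Kᵢ + α·Naᵢ)].
e^(Vm/25.8) = e^(51.0/25.8) = 7.2192
So 7.2192·(Kᵢ + α·Naᵢ) = Kₒ + α·Naₒ → α = (7.2192·100.0 − 4.05) / (102.0 − 7.2192·6.18)
α = (721.9 − 4.05) / (102.0 − 44.61) = 717.9/57.39 = 12.51

12.5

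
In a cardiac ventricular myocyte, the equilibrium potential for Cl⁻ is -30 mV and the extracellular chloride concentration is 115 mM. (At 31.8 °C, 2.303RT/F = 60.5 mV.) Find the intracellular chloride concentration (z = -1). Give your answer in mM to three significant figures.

Nernst: E = (60.5/-1) · log₁₀([out]/[in]), so log₁₀([out]/[in]) = -30.0 × -1 / 60.5 = 0.4959.
[out]/[in] = 10^(0.4959) = 3.132.
[in] = 115 / 3.132 = 36.71 mM.

36.7 mM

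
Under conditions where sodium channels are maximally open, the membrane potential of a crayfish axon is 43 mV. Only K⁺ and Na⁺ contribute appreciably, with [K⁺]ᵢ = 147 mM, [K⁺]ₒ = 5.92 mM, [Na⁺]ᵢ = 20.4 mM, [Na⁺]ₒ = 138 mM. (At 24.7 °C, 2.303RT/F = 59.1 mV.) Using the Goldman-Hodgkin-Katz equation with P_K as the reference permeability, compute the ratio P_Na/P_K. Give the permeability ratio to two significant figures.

Let α = P_Na/P_K. GHK: Vm = 59.1·log₁₀[(Kₒ + α·Naₒ)/(Kᵢ + α·Naᵢ)].
10^(Vm/59.1) = 10^(43.0/59.1) = 5.3405
So 5.3405·(Kᵢ + α·Naᵢ) = Kₒ + α·Naₒ → α = (5.3405·147.0 − 5.92) / (138.0 − 5.3405·20.4)
α = (785.1 − 5.92) / (138.0 − 108.9) = 779.1/29.05 = 26.82

27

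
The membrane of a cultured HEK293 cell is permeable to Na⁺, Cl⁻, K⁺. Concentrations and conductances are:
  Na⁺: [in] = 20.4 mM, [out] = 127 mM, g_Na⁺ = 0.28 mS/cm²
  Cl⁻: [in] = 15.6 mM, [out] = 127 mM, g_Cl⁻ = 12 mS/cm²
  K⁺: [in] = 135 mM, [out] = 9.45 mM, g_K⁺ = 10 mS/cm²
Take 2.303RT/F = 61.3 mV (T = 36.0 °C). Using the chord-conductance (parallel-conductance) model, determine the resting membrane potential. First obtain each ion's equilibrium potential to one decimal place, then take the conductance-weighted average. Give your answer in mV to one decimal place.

-61.2 mV

E_Na⁺ = (61.3/1)·log₁₀(127/20.4) = 48.7 mV
E_Cl⁻ = (61.3/-1)·log₁₀(127/15.6) = -55.8 mV
E_K⁺ = (61.3/1)·log₁₀(9.45/135) = -70.8 mV
Vm = (Σ gᵢEᵢ)/(Σ gᵢ) = (0.28·48.7 + 12·-55.8 + 10·-70.8) / (0.28 + 12 + 10)
= -1363.96 / 22.28 = -61.22 mV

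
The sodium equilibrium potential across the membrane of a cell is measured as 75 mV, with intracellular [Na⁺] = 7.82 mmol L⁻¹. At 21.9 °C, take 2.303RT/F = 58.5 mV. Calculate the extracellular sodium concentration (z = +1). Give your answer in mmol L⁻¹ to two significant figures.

150 mmol L⁻¹

Nernst: E = (58.5/1) · log₁₀([out]/[in]), so log₁₀([out]/[in]) = 75.0 × 1 / 58.5 = 1.2821.
[out]/[in] = 10^(1.2821) = 19.14.
[out] = 19.14 × 7.82 = 149.7 mmol L⁻¹.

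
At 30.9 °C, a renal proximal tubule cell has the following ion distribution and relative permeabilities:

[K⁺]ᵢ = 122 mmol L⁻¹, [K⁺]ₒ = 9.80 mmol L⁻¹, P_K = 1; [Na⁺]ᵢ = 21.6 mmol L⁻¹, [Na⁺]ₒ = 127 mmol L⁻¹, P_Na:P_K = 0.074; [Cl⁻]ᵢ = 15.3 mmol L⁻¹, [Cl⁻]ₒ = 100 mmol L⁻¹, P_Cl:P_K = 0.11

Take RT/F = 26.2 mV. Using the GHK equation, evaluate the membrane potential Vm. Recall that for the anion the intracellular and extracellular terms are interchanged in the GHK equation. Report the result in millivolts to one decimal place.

Vm = 26.2 · ln[(Σ P·[cation]ₒ + Σ P·[anion]ᵢ) / (Σ P·[cation]ᵢ + Σ P·[anion]ₒ)]
Numerator = 1×9.80 + 0.074×127 + 0.11×15.3 = 20.88
Denominator = 1×122 + 0.074×21.6 + 0.11×100 = 134.6
Vm = 26.2 · ln(0.15514) = 26.2 × (-1.8635) = -48.82 mV

-48.8 mV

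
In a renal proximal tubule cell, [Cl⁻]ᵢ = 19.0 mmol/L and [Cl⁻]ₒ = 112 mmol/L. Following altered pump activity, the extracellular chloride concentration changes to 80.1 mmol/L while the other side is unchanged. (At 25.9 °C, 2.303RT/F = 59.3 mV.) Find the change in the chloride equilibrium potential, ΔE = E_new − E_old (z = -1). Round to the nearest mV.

E_old = (59.3/-1)·log₁₀(112/19.0) = -45.69 mV
E_new = (59.3/-1)·log₁₀(80.1/19.0) = -37.06 mV
ΔE = -37.06 − (-45.69) = 8.63 mV

9 mV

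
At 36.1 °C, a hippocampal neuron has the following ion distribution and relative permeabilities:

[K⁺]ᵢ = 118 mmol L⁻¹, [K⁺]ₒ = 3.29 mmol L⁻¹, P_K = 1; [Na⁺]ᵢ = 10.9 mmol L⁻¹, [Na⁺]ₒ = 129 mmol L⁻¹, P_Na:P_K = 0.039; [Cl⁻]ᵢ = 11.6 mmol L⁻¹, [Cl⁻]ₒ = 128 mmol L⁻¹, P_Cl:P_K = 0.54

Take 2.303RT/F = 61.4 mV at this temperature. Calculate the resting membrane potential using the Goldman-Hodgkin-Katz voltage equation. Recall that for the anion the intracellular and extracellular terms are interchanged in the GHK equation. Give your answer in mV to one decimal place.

-68.1 mV

Vm = 61.4 · log₁₀[(Σ P·[cation]ₒ + Σ P·[anion]ᵢ) / (Σ P·[cation]ᵢ + Σ P·[anion]ₒ)]
Numerator = 1×3.29 + 0.039×129 + 0.54×11.6 = 14.59
Denominator = 1×118 + 0.039×10.9 + 0.54×128 = 187.5
Vm = 61.4 · log₁₀(0.077768) = 61.4 × (-1.1092) = -68.10 mV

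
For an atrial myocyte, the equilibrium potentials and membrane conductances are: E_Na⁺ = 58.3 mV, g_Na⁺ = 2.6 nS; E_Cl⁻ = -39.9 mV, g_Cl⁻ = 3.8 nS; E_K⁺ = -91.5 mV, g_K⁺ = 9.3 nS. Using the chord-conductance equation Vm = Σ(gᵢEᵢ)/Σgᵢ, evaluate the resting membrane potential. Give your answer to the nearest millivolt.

-54 mV

Σ gᵢEᵢ = 2.6·(58.3) + 3.8·(-39.9) + 9.3·(-91.5) = -850.99
Σ gᵢ = 2.6 + 3.8 + 9.3 = 15.7
Vm = -850.99 / 15.7 = -54.20 mV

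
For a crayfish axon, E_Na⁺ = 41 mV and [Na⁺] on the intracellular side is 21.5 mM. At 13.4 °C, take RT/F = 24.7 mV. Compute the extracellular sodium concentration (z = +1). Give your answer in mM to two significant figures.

110 mM

Nernst: E = (24.7/1) · ln([out]/[in]), so ln([out]/[in]) = 41.0 × 1 / 24.7 = 1.6599.
[out]/[in] = e^(1.6599) = 5.259.
[out] = 5.259 × 21.5 = 113.1 mM.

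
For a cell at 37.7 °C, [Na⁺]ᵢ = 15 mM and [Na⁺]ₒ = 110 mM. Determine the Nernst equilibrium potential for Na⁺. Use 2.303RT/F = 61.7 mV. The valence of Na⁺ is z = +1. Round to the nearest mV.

E = (61.7/z) · log₁₀([Na⁺]_out/[Na⁺]_in) with z = +1.
= (61.7/1) · log₁₀(110/15) = 61.70 · log₁₀(7.333)
= 61.70 · (0.8653) = 53.39 mV

53 mV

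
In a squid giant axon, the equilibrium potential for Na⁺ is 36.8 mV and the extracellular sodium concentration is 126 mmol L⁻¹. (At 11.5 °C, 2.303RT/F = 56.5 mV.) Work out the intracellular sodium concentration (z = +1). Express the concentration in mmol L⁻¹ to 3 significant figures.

Nernst: E = (56.5/1) · log₁₀([out]/[in]), so log₁₀([out]/[in]) = 36.8 × 1 / 56.5 = 0.6513.
[out]/[in] = 10^(0.6513) = 4.481.
[in] = 126 / 4.481 = 28.12 mmol L⁻¹.

28.1 mmol L⁻¹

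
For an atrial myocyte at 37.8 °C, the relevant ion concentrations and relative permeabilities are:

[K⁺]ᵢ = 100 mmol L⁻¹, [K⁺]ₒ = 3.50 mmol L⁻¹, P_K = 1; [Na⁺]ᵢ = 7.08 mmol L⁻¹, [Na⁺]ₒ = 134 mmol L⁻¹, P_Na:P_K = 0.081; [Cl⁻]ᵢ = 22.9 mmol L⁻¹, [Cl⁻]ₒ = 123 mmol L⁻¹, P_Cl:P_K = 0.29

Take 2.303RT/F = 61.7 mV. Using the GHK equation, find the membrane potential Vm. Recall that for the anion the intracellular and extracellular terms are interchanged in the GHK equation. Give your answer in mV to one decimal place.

Vm = 61.7 · log₁₀[(Σ P·[cation]ₒ + Σ P·[anion]ᵢ) / (Σ P·[cation]ᵢ + Σ P·[anion]ₒ)]
Numerator = 1×3.50 + 0.081×134 + 0.29×22.9 = 21
Denominator = 1×100 + 0.081×7.08 + 0.29×123 = 136.2
Vm = 61.7 · log₁₀(0.1541) = 61.7 × (-0.8122) = -50.11 mV

-50.1 mV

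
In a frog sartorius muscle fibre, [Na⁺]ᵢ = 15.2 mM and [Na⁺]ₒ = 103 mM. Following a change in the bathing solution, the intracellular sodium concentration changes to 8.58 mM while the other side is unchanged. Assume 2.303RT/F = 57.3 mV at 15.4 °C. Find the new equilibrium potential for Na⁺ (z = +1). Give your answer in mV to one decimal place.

61.8 mV

After the shift: [Na⁺]_out = 103, [Na⁺]_in = 8.58 mM.
E_new = (57.3/1)·log₁₀(103/8.58) = 57.30 · (1.0793) = 61.85 mV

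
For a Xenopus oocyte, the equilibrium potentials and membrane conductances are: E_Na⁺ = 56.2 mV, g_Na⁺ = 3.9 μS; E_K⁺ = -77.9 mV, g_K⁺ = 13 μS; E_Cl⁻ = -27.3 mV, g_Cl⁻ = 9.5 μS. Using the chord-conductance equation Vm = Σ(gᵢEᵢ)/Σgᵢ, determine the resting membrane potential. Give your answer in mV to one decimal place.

Σ gᵢEᵢ = 3.9·(56.2) + 13·(-77.9) + 9.5·(-27.3) = -1052.87
Σ gᵢ = 3.9 + 13 + 9.5 = 26.4
Vm = -1052.87 / 26.4 = -39.88 mV

-39.9 mV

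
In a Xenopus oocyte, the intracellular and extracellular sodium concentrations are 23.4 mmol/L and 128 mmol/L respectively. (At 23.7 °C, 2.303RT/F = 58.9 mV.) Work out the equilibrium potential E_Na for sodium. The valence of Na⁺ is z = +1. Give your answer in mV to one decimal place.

43.5 mV

E = (58.9/z) · log₁₀([Na⁺]_out/[Na⁺]_in) with z = +1.
= (58.9/1) · log₁₀(128/23.4) = 58.90 · log₁₀(5.47)
= 58.90 · (0.7380) = 43.47 mV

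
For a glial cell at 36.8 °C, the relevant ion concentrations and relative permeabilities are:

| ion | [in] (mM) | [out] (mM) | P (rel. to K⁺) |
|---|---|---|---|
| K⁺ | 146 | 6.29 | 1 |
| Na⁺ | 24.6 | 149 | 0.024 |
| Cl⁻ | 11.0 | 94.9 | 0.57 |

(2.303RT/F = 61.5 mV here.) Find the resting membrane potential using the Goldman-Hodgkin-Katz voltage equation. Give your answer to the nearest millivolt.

-67 mV

Vm = 61.5 · log₁₀[(Σ P·[cation]ₒ + Σ P·[anion]ᵢ) / (Σ P·[cation]ᵢ + Σ P·[anion]ₒ)]
Numerator = 1×6.29 + 0.024×149 + 0.57×11.0 = 16.14
Denominator = 1×146 + 0.024×24.6 + 0.57×94.9 = 200.7
Vm = 61.5 · log₁₀(0.080405) = 61.5 × (-1.0947) = -67.33 mV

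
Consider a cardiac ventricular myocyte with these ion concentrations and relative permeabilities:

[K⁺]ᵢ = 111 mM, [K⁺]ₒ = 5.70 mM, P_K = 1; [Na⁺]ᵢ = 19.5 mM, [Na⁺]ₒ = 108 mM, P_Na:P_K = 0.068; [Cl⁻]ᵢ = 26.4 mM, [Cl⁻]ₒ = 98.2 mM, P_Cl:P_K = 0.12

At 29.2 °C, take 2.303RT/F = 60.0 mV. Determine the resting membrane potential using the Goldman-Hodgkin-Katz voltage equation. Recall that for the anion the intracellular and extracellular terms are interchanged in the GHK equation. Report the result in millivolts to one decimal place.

Vm = 60.0 · log₁₀[(Σ P·[cation]ₒ + Σ P·[anion]ᵢ) / (Σ P·[cation]ᵢ + Σ P·[anion]ₒ)]
Numerator = 1×5.70 + 0.068×108 + 0.12×26.4 = 16.21
Denominator = 1×111 + 0.068×19.5 + 0.12×98.2 = 124.1
Vm = 60.0 · log₁₀(0.13063) = 60.0 × (-0.8840) = -53.04 mV

-53.0 mV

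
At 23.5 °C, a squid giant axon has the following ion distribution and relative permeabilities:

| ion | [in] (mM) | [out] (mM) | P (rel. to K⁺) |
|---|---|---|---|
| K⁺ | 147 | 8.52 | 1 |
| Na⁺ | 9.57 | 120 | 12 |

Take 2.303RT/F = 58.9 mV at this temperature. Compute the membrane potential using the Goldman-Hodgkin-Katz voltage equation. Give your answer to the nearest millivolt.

44 mV

Vm = 58.9 · log₁₀[(Σ P·[cation]ₒ + Σ P·[anion]ᵢ) / (Σ P·[cation]ᵢ + Σ P·[anion]ₒ)]
Numerator = 1×8.52 + 12×120 = 1449
Denominator = 1×147 + 12×9.57 = 261.8
Vm = 58.9 · log₁₀(5.5321) = 58.9 × (0.7429) = 43.76 mV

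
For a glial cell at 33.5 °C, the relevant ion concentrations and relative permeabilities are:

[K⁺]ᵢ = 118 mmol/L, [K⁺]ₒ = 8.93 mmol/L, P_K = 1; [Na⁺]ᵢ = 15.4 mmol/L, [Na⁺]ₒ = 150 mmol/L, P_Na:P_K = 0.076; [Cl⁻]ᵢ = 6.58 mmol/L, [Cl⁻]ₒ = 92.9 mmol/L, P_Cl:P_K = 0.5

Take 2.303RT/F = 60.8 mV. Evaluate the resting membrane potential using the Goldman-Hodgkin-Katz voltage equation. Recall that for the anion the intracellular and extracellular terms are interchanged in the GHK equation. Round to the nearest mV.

-51 mV

Vm = 60.8 · log₁₀[(Σ P·[cation]ₒ + Σ P·[anion]ᵢ) / (Σ P·[cation]ᵢ + Σ P·[anion]ₒ)]
Numerator = 1×8.93 + 0.076×150 + 0.5×6.58 = 23.62
Denominator = 1×118 + 0.076×15.4 + 0.5×92.9 = 165.6
Vm = 60.8 · log₁₀(0.14262) = 60.8 × (-0.8458) = -51.43 mV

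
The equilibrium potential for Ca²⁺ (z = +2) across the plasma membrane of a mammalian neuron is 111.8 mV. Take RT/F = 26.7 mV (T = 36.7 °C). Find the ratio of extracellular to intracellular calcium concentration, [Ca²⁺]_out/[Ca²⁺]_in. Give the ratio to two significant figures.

4300

ln([out]/[in]) = E·z/(26.7) = 111.8 × 2 / 26.7 = 8.3745
[out]/[in] = e^(8.3745) = 4335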